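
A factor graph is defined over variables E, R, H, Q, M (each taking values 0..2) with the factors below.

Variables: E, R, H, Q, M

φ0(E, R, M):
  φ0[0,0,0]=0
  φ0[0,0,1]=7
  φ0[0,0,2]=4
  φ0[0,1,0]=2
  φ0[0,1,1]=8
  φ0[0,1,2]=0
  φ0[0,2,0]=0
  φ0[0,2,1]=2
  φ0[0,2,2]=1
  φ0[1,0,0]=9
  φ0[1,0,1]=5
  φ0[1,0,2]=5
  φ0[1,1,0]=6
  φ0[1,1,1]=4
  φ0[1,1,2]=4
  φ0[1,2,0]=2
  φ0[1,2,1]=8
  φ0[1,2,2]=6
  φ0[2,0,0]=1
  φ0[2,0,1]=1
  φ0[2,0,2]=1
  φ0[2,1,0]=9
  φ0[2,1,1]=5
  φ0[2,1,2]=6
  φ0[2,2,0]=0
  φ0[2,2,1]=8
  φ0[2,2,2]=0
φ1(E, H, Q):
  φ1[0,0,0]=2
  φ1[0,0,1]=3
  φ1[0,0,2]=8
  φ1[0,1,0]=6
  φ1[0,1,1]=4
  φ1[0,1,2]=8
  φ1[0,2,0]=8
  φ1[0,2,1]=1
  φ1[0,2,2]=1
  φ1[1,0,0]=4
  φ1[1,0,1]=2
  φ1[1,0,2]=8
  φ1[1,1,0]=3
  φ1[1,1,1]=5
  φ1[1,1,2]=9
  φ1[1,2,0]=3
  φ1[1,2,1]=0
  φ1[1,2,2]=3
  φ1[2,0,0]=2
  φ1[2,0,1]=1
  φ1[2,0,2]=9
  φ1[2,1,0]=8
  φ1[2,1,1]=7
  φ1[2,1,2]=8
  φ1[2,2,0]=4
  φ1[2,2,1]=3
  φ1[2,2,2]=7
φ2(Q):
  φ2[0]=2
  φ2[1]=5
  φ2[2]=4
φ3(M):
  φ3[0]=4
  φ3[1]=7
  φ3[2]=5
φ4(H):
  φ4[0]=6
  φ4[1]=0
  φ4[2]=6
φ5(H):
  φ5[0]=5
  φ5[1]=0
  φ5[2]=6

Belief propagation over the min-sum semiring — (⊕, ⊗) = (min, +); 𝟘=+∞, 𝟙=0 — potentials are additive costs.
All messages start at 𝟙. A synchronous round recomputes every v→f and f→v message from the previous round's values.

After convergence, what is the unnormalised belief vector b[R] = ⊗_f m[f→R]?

init: all messages = 𝟙 over 3 values
r1 m[φ0→E] = [0, 2, 0]
r1 m[φ0→R] = [0, 0, 0]
r1 m[φ0→M] = [0, 1, 0]
r1 m[φ1→E] = [1, 0, 1]
r1 m[φ1→H] = [1, 3, 0]
r1 m[φ1→Q] = [2, 0, 1]
r1 m[φ2→Q] = [2, 5, 4]
r1 m[φ3→M] = [4, 7, 5]
r1 m[φ4→H] = [6, 0, 6]
r1 m[φ5→H] = [5, 0, 6]
r1 m[E→φ0] = [0, 0, 0]
r1 m[E→φ1] = [0, 0, 0]
r1 m[R→φ0] = [0, 0, 0]
r1 m[H→φ1] = [0, 0, 0]
r1 m[H→φ4] = [0, 0, 0]
r1 m[H→φ5] = [0, 0, 0]
r1 m[Q→φ1] = [0, 0, 0]
r1 m[Q→φ2] = [0, 0, 0]
r1 m[M→φ0] = [0, 0, 0]
r1 m[M→φ3] = [0, 0, 0]
r2 m[φ0→E] = [0, 2, 0]
r2 m[φ0→R] = [0, 0, 0]
r2 m[φ0→M] = [0, 1, 0]
r2 m[φ1→E] = [1, 0, 1]
r2 m[φ1→H] = [1, 3, 0]
r2 m[φ1→Q] = [2, 0, 1]
r2 m[φ2→Q] = [2, 5, 4]
r2 m[φ3→M] = [4, 7, 5]
r2 m[φ4→H] = [6, 0, 6]
r2 m[φ5→H] = [5, 0, 6]
r2 m[E→φ0] = [1, 0, 1]
r2 m[E→φ1] = [0, 2, 0]
r2 m[R→φ0] = [0, 0, 0]
r2 m[H→φ1] = [11, 0, 12]
r2 m[H→φ4] = [6, 3, 6]
r2 m[H→φ5] = [7, 3, 6]
r2 m[Q→φ1] = [2, 5, 4]
r2 m[Q→φ2] = [2, 0, 1]
r2 m[M→φ0] = [4, 7, 5]
r2 m[M→φ3] = [0, 1, 0]
r3 m[φ0→E] = [4, 6, 4]
r3 m[φ0→R] = [5, 6, 5]
r3 m[φ0→M] = [1, 2, 1]
r3 m[φ1→E] = [8, 5, 10]
r3 m[φ1→H] = [4, 7, 5]
r3 m[φ1→Q] = [5, 4, 8]
r3 m[φ2→Q] = [2, 5, 4]
r3 m[φ3→M] = [4, 7, 5]
r3 m[φ4→H] = [6, 0, 6]
r3 m[φ5→H] = [5, 0, 6]
r3 m[E→φ0] = [1, 0, 1]
r3 m[E→φ1] = [0, 2, 0]
r3 m[R→φ0] = [0, 0, 0]
r3 m[H→φ1] = [11, 0, 12]
r3 m[H→φ4] = [6, 3, 6]
r3 m[H→φ5] = [7, 3, 6]
r3 m[Q→φ1] = [2, 5, 4]
r3 m[Q→φ2] = [2, 0, 1]
r3 m[M→φ0] = [4, 7, 5]
r3 m[M→φ3] = [0, 1, 0]
r4 m[φ0→E] = [4, 6, 4]
r4 m[φ0→R] = [5, 6, 5]
r4 m[φ0→M] = [1, 2, 1]
r4 m[φ1→E] = [8, 5, 10]
r4 m[φ1→H] = [4, 7, 5]
r4 m[φ1→Q] = [5, 4, 8]
r4 m[φ2→Q] = [2, 5, 4]
r4 m[φ3→M] = [4, 7, 5]
r4 m[φ4→H] = [6, 0, 6]
r4 m[φ5→H] = [5, 0, 6]
r4 m[E→φ0] = [8, 5, 10]
r4 m[E→φ1] = [4, 6, 4]
r4 m[R→φ0] = [0, 0, 0]
r4 m[H→φ1] = [11, 0, 12]
r4 m[H→φ4] = [9, 7, 11]
r4 m[H→φ5] = [10, 7, 11]
r4 m[Q→φ1] = [2, 5, 4]
r4 m[Q→φ2] = [5, 4, 8]
r4 m[M→φ0] = [4, 7, 5]
r4 m[M→φ3] = [1, 2, 1]
r5 m[φ0→E] = [4, 6, 4]
r5 m[φ0→R] = [12, 13, 11]
r5 m[φ0→M] = [7, 9, 8]
r5 m[φ1→E] = [8, 5, 10]
r5 m[φ1→H] = [8, 11, 9]
r5 m[φ1→Q] = [9, 8, 12]
r5 m[φ2→Q] = [2, 5, 4]
r5 m[φ3→M] = [4, 7, 5]
r5 m[φ4→H] = [6, 0, 6]
r5 m[φ5→H] = [5, 0, 6]
r5 m[E→φ0] = [8, 5, 10]
r5 m[E→φ1] = [4, 6, 4]
r5 m[R→φ0] = [0, 0, 0]
r5 m[H→φ1] = [11, 0, 12]
r5 m[H→φ4] = [9, 7, 11]
r5 m[H→φ5] = [10, 7, 11]
r5 m[Q→φ1] = [2, 5, 4]
r5 m[Q→φ2] = [5, 4, 8]
r5 m[M→φ0] = [4, 7, 5]
r5 m[M→φ3] = [1, 2, 1]
r6 m[φ0→E] = [4, 6, 4]
r6 m[φ0→R] = [12, 13, 11]
r6 m[φ0→M] = [7, 9, 8]
r6 m[φ1→E] = [8, 5, 10]
r6 m[φ1→H] = [8, 11, 9]
r6 m[φ1→Q] = [9, 8, 12]
r6 m[φ2→Q] = [2, 5, 4]
r6 m[φ3→M] = [4, 7, 5]
r6 m[φ4→H] = [6, 0, 6]
r6 m[φ5→H] = [5, 0, 6]
r6 m[E→φ0] = [8, 5, 10]
r6 m[E→φ1] = [4, 6, 4]
r6 m[R→φ0] = [0, 0, 0]
r6 m[H→φ1] = [11, 0, 12]
r6 m[H→φ4] = [13, 11, 15]
r6 m[H→φ5] = [14, 11, 15]
r6 m[Q→φ1] = [2, 5, 4]
r6 m[Q→φ2] = [9, 8, 12]
r6 m[M→φ0] = [4, 7, 5]
r6 m[M→φ3] = [7, 9, 8]
r7 m[φ0→E] = [4, 6, 4]
r7 m[φ0→R] = [12, 13, 11]
r7 m[φ0→M] = [7, 9, 8]
r7 m[φ1→E] = [8, 5, 10]
r7 m[φ1→H] = [8, 11, 9]
r7 m[φ1→Q] = [9, 8, 12]
r7 m[φ2→Q] = [2, 5, 4]
r7 m[φ3→M] = [4, 7, 5]
r7 m[φ4→H] = [6, 0, 6]
r7 m[φ5→H] = [5, 0, 6]
r7 m[E→φ0] = [8, 5, 10]
r7 m[E→φ1] = [4, 6, 4]
r7 m[R→φ0] = [0, 0, 0]
r7 m[H→φ1] = [11, 0, 12]
r7 m[H→φ4] = [13, 11, 15]
r7 m[H→φ5] = [14, 11, 15]
r7 m[Q→φ1] = [2, 5, 4]
r7 m[Q→φ2] = [9, 8, 12]
r7 m[M→φ0] = [4, 7, 5]
r7 m[M→φ3] = [7, 9, 8]
fixed point reached at round 7
b[R] = ⊗ incoming = [12, 13, 11]

b[R] = [12, 13, 11]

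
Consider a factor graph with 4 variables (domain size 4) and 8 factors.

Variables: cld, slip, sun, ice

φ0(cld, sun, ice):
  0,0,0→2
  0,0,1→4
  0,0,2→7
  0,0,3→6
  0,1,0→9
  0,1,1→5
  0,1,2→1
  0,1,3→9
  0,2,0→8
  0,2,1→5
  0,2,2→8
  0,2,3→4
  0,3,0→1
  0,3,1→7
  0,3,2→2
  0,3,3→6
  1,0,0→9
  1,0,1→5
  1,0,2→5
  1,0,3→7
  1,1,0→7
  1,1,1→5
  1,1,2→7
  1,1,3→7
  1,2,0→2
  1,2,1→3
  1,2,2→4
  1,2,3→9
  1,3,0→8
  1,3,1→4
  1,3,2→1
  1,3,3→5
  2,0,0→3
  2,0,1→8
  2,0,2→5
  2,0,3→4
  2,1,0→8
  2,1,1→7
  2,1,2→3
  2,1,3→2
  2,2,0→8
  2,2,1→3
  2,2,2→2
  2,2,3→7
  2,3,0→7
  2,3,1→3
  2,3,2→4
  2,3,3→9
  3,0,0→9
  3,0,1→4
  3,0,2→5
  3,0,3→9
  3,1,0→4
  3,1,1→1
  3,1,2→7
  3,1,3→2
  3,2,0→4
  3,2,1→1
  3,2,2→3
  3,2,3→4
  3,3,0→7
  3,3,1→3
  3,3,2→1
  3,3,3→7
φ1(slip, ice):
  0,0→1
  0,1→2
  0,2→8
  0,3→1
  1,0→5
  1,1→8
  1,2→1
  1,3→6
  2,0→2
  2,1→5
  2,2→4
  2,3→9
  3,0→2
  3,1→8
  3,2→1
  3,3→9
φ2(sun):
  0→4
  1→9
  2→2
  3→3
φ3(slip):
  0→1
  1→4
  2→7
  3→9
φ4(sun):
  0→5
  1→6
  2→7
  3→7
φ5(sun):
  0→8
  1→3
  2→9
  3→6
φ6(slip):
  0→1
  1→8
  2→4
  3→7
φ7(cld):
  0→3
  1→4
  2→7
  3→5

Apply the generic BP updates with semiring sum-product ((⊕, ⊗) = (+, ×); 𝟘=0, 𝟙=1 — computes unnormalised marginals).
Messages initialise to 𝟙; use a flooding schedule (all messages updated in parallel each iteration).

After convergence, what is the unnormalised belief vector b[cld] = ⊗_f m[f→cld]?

init: all messages = 𝟙 over 4 values
r1 m[φ0→cld] = [84, 88, 83, 71]
r1 m[φ0→sun] = [92, 84, 75, 75]
r1 m[φ0→ice] = [96, 68, 65, 97]
r1 m[φ1→slip] = [12, 20, 20, 20]
r1 m[φ1→ice] = [10, 23, 14, 25]
r1 m[φ2→sun] = [4, 9, 2, 3]
r1 m[φ3→slip] = [1, 4, 7, 9]
r1 m[φ4→sun] = [5, 6, 7, 7]
r1 m[φ5→sun] = [8, 3, 9, 6]
r1 m[φ6→slip] = [1, 8, 4, 7]
r1 m[φ7→cld] = [3, 4, 7, 5]
r1 m[cld→φ0] = [1, 1, 1, 1]
r1 m[cld→φ7] = [1, 1, 1, 1]
r1 m[slip→φ1] = [1, 1, 1, 1]
r1 m[slip→φ3] = [1, 1, 1, 1]
r1 m[slip→φ6] = [1, 1, 1, 1]
r1 m[sun→φ0] = [1, 1, 1, 1]
r1 m[sun→φ2] = [1, 1, 1, 1]
r1 m[sun→φ4] = [1, 1, 1, 1]
r1 m[sun→φ5] = [1, 1, 1, 1]
r1 m[ice→φ0] = [1, 1, 1, 1]
r1 m[ice→φ1] = [1, 1, 1, 1]
r2 m[φ0→cld] = [84, 88, 83, 71]
r2 m[φ0→sun] = [92, 84, 75, 75]
r2 m[φ0→ice] = [96, 68, 65, 97]
r2 m[φ1→slip] = [12, 20, 20, 20]
r2 m[φ1→ice] = [10, 23, 14, 25]
r2 m[φ2→sun] = [4, 9, 2, 3]
r2 m[φ3→slip] = [1, 4, 7, 9]
r2 m[φ4→sun] = [5, 6, 7, 7]
r2 m[φ5→sun] = [8, 3, 9, 6]
r2 m[φ6→slip] = [1, 8, 4, 7]
r2 m[φ7→cld] = [3, 4, 7, 5]
r2 m[cld→φ0] = [3, 4, 7, 5]
r2 m[cld→φ7] = [84, 88, 83, 71]
r2 m[slip→φ1] = [1, 32, 28, 63]
r2 m[slip→φ3] = [12, 160, 80, 140]
r2 m[slip→φ6] = [12, 80, 140, 180]
r2 m[sun→φ0] = [160, 162, 126, 126]
r2 m[sun→φ2] = [3680, 1512, 4725, 3150]
r2 m[sun→φ4] = [2944, 2268, 1350, 1350]
r2 m[sun→φ5] = [1840, 4536, 1050, 1575]
r2 m[ice→φ0] = [10, 23, 14, 25]
r2 m[ice→φ1] = [96, 68, 65, 97]
r3 m[φ0→cld] = [224784, 232002, 212658, 177660]
r3 m[φ0→sun] = [7953, 6550, 6190, 6871]
r3 m[φ0→ice] = [67104, 47574, 44366, 63716]
r3 m[φ1→slip] = [849, 1671, 1665, 1674]
r3 m[φ1→ice] = [343, 902, 215, 1012]
r3 m[φ2→sun] = [4, 9, 2, 3]
r3 m[φ3→slip] = [1, 4, 7, 9]
r3 m[φ4→sun] = [5, 6, 7, 7]
r3 m[φ5→sun] = [8, 3, 9, 6]
r3 m[φ6→slip] = [1, 8, 4, 7]
r3 m[φ7→cld] = [3, 4, 7, 5]
r3 m[cld→φ0] = [3, 4, 7, 5]
r3 m[cld→φ7] = [84, 88, 83, 71]
r3 m[slip→φ1] = [1, 32, 28, 63]
r3 m[slip→φ3] = [12, 160, 80, 140]
r3 m[slip→φ6] = [12, 80, 140, 180]
r3 m[sun→φ0] = [160, 162, 126, 126]
r3 m[sun→φ2] = [3680, 1512, 4725, 3150]
r3 m[sun→φ4] = [2944, 2268, 1350, 1350]
r3 m[sun→φ5] = [1840, 4536, 1050, 1575]
r3 m[ice→φ0] = [10, 23, 14, 25]
r3 m[ice→φ1] = [96, 68, 65, 97]
r4 m[φ0→cld] = [224784, 232002, 212658, 177660]
r4 m[φ0→sun] = [7953, 6550, 6190, 6871]
r4 m[φ0→ice] = [67104, 47574, 44366, 63716]
r4 m[φ1→slip] = [849, 1671, 1665, 1674]
r4 m[φ1→ice] = [343, 902, 215, 1012]
r4 m[φ2→sun] = [4, 9, 2, 3]
r4 m[φ3→slip] = [1, 4, 7, 9]
r4 m[φ4→sun] = [5, 6, 7, 7]
r4 m[φ5→sun] = [8, 3, 9, 6]
r4 m[φ6→slip] = [1, 8, 4, 7]
r4 m[φ7→cld] = [3, 4, 7, 5]
r4 m[cld→φ0] = [3, 4, 7, 5]
r4 m[cld→φ7] = [224784, 232002, 212658, 177660]
r4 m[slip→φ1] = [1, 32, 28, 63]
r4 m[slip→φ3] = [849, 13368, 6660, 11718]
r4 m[slip→φ6] = [849, 6684, 11655, 15066]
r4 m[sun→φ0] = [160, 162, 126, 126]
r4 m[sun→φ2] = [318120, 117900, 389970, 288582]
r4 m[sun→φ4] = [254496, 176850, 111420, 123678]
r4 m[sun→φ5] = [159060, 353700, 86660, 144291]
r4 m[ice→φ0] = [343, 902, 215, 1012]
r4 m[ice→φ1] = [67104, 47574, 44366, 63716]
r5 m[φ0→cld] = [7939206, 8180322, 7571568, 6081564]
r5 m[φ0→sun] = [276603, 223864, 218089, 253540]
r5 m[φ0→ice] = [67104, 47574, 44366, 63716]
r5 m[φ1→slip] = [580896, 1142774, 1122986, 1132610]
r5 m[φ1→ice] = [343, 902, 215, 1012]
r5 m[φ2→sun] = [4, 9, 2, 3]
r5 m[φ3→slip] = [1, 4, 7, 9]
r5 m[φ4→sun] = [5, 6, 7, 7]
r5 m[φ5→sun] = [8, 3, 9, 6]
r5 m[φ6→slip] = [1, 8, 4, 7]
r5 m[φ7→cld] = [3, 4, 7, 5]
r5 m[cld→φ0] = [3, 4, 7, 5]
r5 m[cld→φ7] = [224784, 232002, 212658, 177660]
r5 m[slip→φ1] = [1, 32, 28, 63]
r5 m[slip→φ3] = [849, 13368, 6660, 11718]
r5 m[slip→φ6] = [849, 6684, 11655, 15066]
r5 m[sun→φ0] = [160, 162, 126, 126]
r5 m[sun→φ2] = [318120, 117900, 389970, 288582]
r5 m[sun→φ4] = [254496, 176850, 111420, 123678]
r5 m[sun→φ5] = [159060, 353700, 86660, 144291]
r5 m[ice→φ0] = [343, 902, 215, 1012]
r5 m[ice→φ1] = [67104, 47574, 44366, 63716]
r6 m[φ0→cld] = [7939206, 8180322, 7571568, 6081564]
r6 m[φ0→sun] = [276603, 223864, 218089, 253540]
r6 m[φ0→ice] = [67104, 47574, 44366, 63716]
r6 m[φ1→slip] = [580896, 1142774, 1122986, 1132610]
r6 m[φ1→ice] = [343, 902, 215, 1012]
r6 m[φ2→sun] = [4, 9, 2, 3]
r6 m[φ3→slip] = [1, 4, 7, 9]
r6 m[φ4→sun] = [5, 6, 7, 7]
r6 m[φ5→sun] = [8, 3, 9, 6]
r6 m[φ6→slip] = [1, 8, 4, 7]
r6 m[φ7→cld] = [3, 4, 7, 5]
r6 m[cld→φ0] = [3, 4, 7, 5]
r6 m[cld→φ7] = [7939206, 8180322, 7571568, 6081564]
r6 m[slip→φ1] = [1, 32, 28, 63]
r6 m[slip→φ3] = [580896, 9142192, 4491944, 7928270]
r6 m[slip→φ6] = [580896, 4571096, 7860902, 10193490]
r6 m[sun→φ0] = [160, 162, 126, 126]
r6 m[sun→φ2] = [11064120, 4029552, 13739607, 10648680]
r6 m[sun→φ4] = [8851296, 6044328, 3925602, 4563720]
r6 m[sun→φ5] = [5532060, 12088656, 3053246, 5324340]
r6 m[ice→φ0] = [343, 902, 215, 1012]
r6 m[ice→φ1] = [67104, 47574, 44366, 63716]
r7 m[φ0→cld] = [7939206, 8180322, 7571568, 6081564]
r7 m[φ0→sun] = [276603, 223864, 218089, 253540]
r7 m[φ0→ice] = [67104, 47574, 44366, 63716]
r7 m[φ1→slip] = [580896, 1142774, 1122986, 1132610]
r7 m[φ1→ice] = [343, 902, 215, 1012]
r7 m[φ2→sun] = [4, 9, 2, 3]
r7 m[φ3→slip] = [1, 4, 7, 9]
r7 m[φ4→sun] = [5, 6, 7, 7]
r7 m[φ5→sun] = [8, 3, 9, 6]
r7 m[φ6→slip] = [1, 8, 4, 7]
r7 m[φ7→cld] = [3, 4, 7, 5]
r7 m[cld→φ0] = [3, 4, 7, 5]
r7 m[cld→φ7] = [7939206, 8180322, 7571568, 6081564]
r7 m[slip→φ1] = [1, 32, 28, 63]
r7 m[slip→φ3] = [580896, 9142192, 4491944, 7928270]
r7 m[slip→φ6] = [580896, 4571096, 7860902, 10193490]
r7 m[sun→φ0] = [160, 162, 126, 126]
r7 m[sun→φ2] = [11064120, 4029552, 13739607, 10648680]
r7 m[sun→φ4] = [8851296, 6044328, 3925602, 4563720]
r7 m[sun→φ5] = [5532060, 12088656, 3053246, 5324340]
r7 m[ice→φ0] = [343, 902, 215, 1012]
r7 m[ice→φ1] = [67104, 47574, 44366, 63716]
fixed point reached at round 7
b[cld] = ⊗ incoming = [23817618, 32721288, 53000976, 30407820]

b[cld] = [23817618, 32721288, 53000976, 30407820]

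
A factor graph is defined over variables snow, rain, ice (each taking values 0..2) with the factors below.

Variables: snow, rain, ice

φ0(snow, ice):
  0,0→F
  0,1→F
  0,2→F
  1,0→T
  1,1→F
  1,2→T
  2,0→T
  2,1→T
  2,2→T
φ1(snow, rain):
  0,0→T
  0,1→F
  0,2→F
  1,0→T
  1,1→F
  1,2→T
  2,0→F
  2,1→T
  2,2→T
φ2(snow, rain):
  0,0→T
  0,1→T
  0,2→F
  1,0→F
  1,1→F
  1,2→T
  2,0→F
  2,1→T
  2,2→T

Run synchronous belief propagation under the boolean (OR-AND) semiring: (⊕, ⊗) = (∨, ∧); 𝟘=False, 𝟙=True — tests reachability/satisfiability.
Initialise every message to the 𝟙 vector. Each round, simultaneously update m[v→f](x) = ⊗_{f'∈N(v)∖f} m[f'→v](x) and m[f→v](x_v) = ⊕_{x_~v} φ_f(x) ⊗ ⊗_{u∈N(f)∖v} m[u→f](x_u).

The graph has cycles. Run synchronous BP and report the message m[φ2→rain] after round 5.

message @ round 5 = [F, T, T]

init: all messages = 𝟙 over 3 values
r1 m[φ0→snow] = [F, T, T]
r1 m[φ0→ice] = [T, T, T]
r1 m[φ1→snow] = [T, T, T]
r1 m[φ1→rain] = [T, T, T]
r1 m[φ2→snow] = [T, T, T]
r1 m[φ2→rain] = [T, T, T]
r1 m[snow→φ0] = [T, T, T]
r1 m[snow→φ1] = [T, T, T]
r1 m[snow→φ2] = [T, T, T]
r1 m[rain→φ1] = [T, T, T]
r1 m[rain→φ2] = [T, T, T]
r1 m[ice→φ0] = [T, T, T]
r2 m[φ0→snow] = [F, T, T]
r2 m[φ0→ice] = [T, T, T]
r2 m[φ1→snow] = [T, T, T]
r2 m[φ1→rain] = [T, T, T]
r2 m[φ2→snow] = [T, T, T]
r2 m[φ2→rain] = [T, T, T]
r2 m[snow→φ0] = [T, T, T]
r2 m[snow→φ1] = [F, T, T]
r2 m[snow→φ2] = [F, T, T]
r2 m[rain→φ1] = [T, T, T]
r2 m[rain→φ2] = [T, T, T]
r2 m[ice→φ0] = [T, T, T]
r3 m[φ0→snow] = [F, T, T]
r3 m[φ0→ice] = [T, T, T]
r3 m[φ1→snow] = [T, T, T]
r3 m[φ1→rain] = [T, T, T]
r3 m[φ2→snow] = [T, T, T]
r3 m[φ2→rain] = [F, T, T]
r3 m[snow→φ0] = [T, T, T]
r3 m[snow→φ1] = [F, T, T]
r3 m[snow→φ2] = [F, T, T]
r3 m[rain→φ1] = [T, T, T]
r3 m[rain→φ2] = [T, T, T]
r3 m[ice→φ0] = [T, T, T]
r4 m[φ0→snow] = [F, T, T]
r4 m[φ0→ice] = [T, T, T]
r4 m[φ1→snow] = [T, T, T]
r4 m[φ1→rain] = [T, T, T]
r4 m[φ2→snow] = [T, T, T]
r4 m[φ2→rain] = [F, T, T]
r4 m[snow→φ0] = [T, T, T]
r4 m[snow→φ1] = [F, T, T]
r4 m[snow→φ2] = [F, T, T]
r4 m[rain→φ1] = [F, T, T]
r4 m[rain→φ2] = [T, T, T]
r4 m[ice→φ0] = [T, T, T]
r5 m[φ0→snow] = [F, T, T]
r5 m[φ0→ice] = [T, T, T]
r5 m[φ1→snow] = [F, T, T]
r5 m[φ1→rain] = [T, T, T]
r5 m[φ2→snow] = [T, T, T]
r5 m[φ2→rain] = [F, T, T]
r5 m[snow→φ0] = [T, T, T]
r5 m[snow→φ1] = [F, T, T]
r5 m[snow→φ2] = [F, T, T]
r5 m[rain→φ1] = [F, T, T]
r5 m[rain→φ2] = [T, T, T]
r5 m[ice→φ0] = [T, T, T]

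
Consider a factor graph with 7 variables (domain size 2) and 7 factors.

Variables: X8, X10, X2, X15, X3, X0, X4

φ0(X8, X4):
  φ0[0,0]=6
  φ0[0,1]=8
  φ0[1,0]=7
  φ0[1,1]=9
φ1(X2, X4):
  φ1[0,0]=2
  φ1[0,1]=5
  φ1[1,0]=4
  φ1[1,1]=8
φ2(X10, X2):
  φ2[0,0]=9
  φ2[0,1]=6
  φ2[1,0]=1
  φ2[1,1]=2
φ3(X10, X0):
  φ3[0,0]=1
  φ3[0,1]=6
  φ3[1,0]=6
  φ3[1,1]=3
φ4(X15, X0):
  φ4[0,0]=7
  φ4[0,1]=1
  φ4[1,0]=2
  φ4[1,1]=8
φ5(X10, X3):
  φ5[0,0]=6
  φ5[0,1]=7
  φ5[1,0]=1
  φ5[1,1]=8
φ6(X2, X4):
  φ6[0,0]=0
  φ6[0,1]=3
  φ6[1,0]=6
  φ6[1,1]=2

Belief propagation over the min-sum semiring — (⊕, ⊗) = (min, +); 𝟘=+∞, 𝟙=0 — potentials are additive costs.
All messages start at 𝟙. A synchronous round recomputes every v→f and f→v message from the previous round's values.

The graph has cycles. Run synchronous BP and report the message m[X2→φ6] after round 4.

init: all messages = 𝟙 over 2 values
r1 m[φ0→X8] = [6, 7]
r1 m[φ0→X4] = [6, 8]
r1 m[φ1→X2] = [2, 4]
r1 m[φ1→X4] = [2, 5]
r1 m[φ2→X10] = [6, 1]
r1 m[φ2→X2] = [1, 2]
r1 m[φ3→X10] = [1, 3]
r1 m[φ3→X0] = [1, 3]
r1 m[φ4→X15] = [1, 2]
r1 m[φ4→X0] = [2, 1]
r1 m[φ5→X10] = [6, 1]
r1 m[φ5→X3] = [1, 7]
r1 m[φ6→X2] = [0, 2]
r1 m[φ6→X4] = [0, 2]
r1 m[X8→φ0] = [0, 0]
r1 m[X10→φ2] = [0, 0]
r1 m[X10→φ3] = [0, 0]
r1 m[X10→φ5] = [0, 0]
r1 m[X2→φ1] = [0, 0]
r1 m[X2→φ2] = [0, 0]
r1 m[X2→φ6] = [0, 0]
r1 m[X15→φ4] = [0, 0]
r1 m[X3→φ5] = [0, 0]
r1 m[X0→φ3] = [0, 0]
r1 m[X0→φ4] = [0, 0]
r1 m[X4→φ0] = [0, 0]
r1 m[X4→φ1] = [0, 0]
r1 m[X4→φ6] = [0, 0]
r2 m[φ0→X8] = [6, 7]
r2 m[φ0→X4] = [6, 8]
r2 m[φ1→X2] = [2, 4]
r2 m[φ1→X4] = [2, 5]
r2 m[φ2→X10] = [6, 1]
r2 m[φ2→X2] = [1, 2]
r2 m[φ3→X10] = [1, 3]
r2 m[φ3→X0] = [1, 3]
r2 m[φ4→X15] = [1, 2]
r2 m[φ4→X0] = [2, 1]
r2 m[φ5→X10] = [6, 1]
r2 m[φ5→X3] = [1, 7]
r2 m[φ6→X2] = [0, 2]
r2 m[φ6→X4] = [0, 2]
r2 m[X8→φ0] = [0, 0]
r2 m[X10→φ2] = [7, 4]
r2 m[X10→φ3] = [12, 2]
r2 m[X10→φ5] = [7, 4]
r2 m[X2→φ1] = [1, 4]
r2 m[X2→φ2] = [2, 6]
r2 m[X2→φ6] = [3, 6]
r2 m[X15→φ4] = [0, 0]
r2 m[X3→φ5] = [0, 0]
r2 m[X0→φ3] = [2, 1]
r2 m[X0→φ4] = [1, 3]
r2 m[X4→φ0] = [2, 7]
r2 m[X4→φ1] = [6, 10]
r2 m[X4→φ6] = [8, 13]
r3 m[φ0→X8] = [8, 9]
r3 m[φ0→X4] = [6, 8]
r3 m[φ1→X2] = [8, 10]
r3 m[φ1→X4] = [3, 6]
r3 m[φ2→X10] = [11, 3]
r3 m[φ2→X2] = [5, 6]
r3 m[φ3→X10] = [3, 4]
r3 m[φ3→X0] = [8, 5]
r3 m[φ4→X15] = [4, 3]
r3 m[φ4→X0] = [2, 1]
r3 m[φ5→X10] = [6, 1]
r3 m[φ5→X3] = [5, 12]
r3 m[φ6→X2] = [8, 14]
r3 m[φ6→X4] = [3, 6]
r3 m[X8→φ0] = [0, 0]
r3 m[X10→φ2] = [7, 4]
r3 m[X10→φ3] = [12, 2]
r3 m[X10→φ5] = [7, 4]
r3 m[X2→φ1] = [1, 4]
r3 m[X2→φ2] = [2, 6]
r3 m[X2→φ6] = [3, 6]
r3 m[X15→φ4] = [0, 0]
r3 m[X3→φ5] = [0, 0]
r3 m[X0→φ3] = [2, 1]
r3 m[X0→φ4] = [1, 3]
r3 m[X4→φ0] = [2, 7]
r3 m[X4→φ1] = [6, 10]
r3 m[X4→φ6] = [8, 13]
r4 m[φ0→X8] = [8, 9]
r4 m[φ0→X4] = [6, 8]
r4 m[φ1→X2] = [8, 10]
r4 m[φ1→X4] = [3, 6]
r4 m[φ2→X10] = [11, 3]
r4 m[φ2→X2] = [5, 6]
r4 m[φ3→X10] = [3, 4]
r4 m[φ3→X0] = [8, 5]
r4 m[φ4→X15] = [4, 3]
r4 m[φ4→X0] = [2, 1]
r4 m[φ5→X10] = [6, 1]
r4 m[φ5→X3] = [5, 12]
r4 m[φ6→X2] = [8, 14]
r4 m[φ6→X4] = [3, 6]
r4 m[X8→φ0] = [0, 0]
r4 m[X10→φ2] = [9, 5]
r4 m[X10→φ3] = [17, 4]
r4 m[X10→φ5] = [14, 7]
r4 m[X2→φ1] = [13, 20]
r4 m[X2→φ2] = [16, 24]
r4 m[X2→φ6] = [13, 16]
r4 m[X15→φ4] = [0, 0]
r4 m[X3→φ5] = [0, 0]
r4 m[X0→φ3] = [2, 1]
r4 m[X0→φ4] = [8, 5]
r4 m[X4→φ0] = [6, 12]
r4 m[X4→φ1] = [9, 14]
r4 m[X4→φ6] = [9, 14]

message @ round 4 = [13, 16]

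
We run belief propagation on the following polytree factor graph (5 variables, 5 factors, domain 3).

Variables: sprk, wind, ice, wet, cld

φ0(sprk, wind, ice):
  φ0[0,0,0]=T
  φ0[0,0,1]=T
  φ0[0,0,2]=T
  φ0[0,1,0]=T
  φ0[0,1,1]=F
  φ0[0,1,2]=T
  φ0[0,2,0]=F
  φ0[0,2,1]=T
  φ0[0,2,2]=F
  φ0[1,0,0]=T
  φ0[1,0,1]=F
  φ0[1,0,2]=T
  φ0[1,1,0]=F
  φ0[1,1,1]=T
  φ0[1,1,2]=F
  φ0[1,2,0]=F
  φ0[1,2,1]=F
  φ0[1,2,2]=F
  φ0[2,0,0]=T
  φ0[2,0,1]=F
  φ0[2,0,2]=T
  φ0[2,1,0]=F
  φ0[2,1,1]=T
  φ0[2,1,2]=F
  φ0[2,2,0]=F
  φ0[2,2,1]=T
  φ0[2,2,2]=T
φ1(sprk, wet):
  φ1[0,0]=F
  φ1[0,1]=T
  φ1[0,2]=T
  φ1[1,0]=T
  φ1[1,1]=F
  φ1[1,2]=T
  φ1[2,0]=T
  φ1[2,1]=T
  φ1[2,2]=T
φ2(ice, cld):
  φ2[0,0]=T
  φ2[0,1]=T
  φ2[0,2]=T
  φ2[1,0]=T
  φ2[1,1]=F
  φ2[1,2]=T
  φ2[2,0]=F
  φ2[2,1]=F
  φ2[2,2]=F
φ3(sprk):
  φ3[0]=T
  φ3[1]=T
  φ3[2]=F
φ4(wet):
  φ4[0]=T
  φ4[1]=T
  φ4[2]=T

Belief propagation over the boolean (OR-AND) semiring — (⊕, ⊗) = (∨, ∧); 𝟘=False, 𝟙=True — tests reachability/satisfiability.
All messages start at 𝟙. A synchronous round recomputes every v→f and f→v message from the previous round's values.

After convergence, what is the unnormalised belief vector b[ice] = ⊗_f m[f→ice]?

b[ice] = [T, T, F]

init: all messages = 𝟙 over 3 values
r1 m[φ0→sprk] = [T, T, T]
r1 m[φ0→wind] = [T, T, T]
r1 m[φ0→ice] = [T, T, T]
r1 m[φ1→sprk] = [T, T, T]
r1 m[φ1→wet] = [T, T, T]
r1 m[φ2→ice] = [T, T, F]
r1 m[φ2→cld] = [T, T, T]
r1 m[φ3→sprk] = [T, T, F]
r1 m[φ4→wet] = [T, T, T]
r1 m[sprk→φ0] = [T, T, T]
r1 m[sprk→φ1] = [T, T, T]
r1 m[sprk→φ3] = [T, T, T]
r1 m[wind→φ0] = [T, T, T]
r1 m[ice→φ0] = [T, T, T]
r1 m[ice→φ2] = [T, T, T]
r1 m[wet→φ1] = [T, T, T]
r1 m[wet→φ4] = [T, T, T]
r1 m[cld→φ2] = [T, T, T]
r2 m[φ0→sprk] = [T, T, T]
r2 m[φ0→wind] = [T, T, T]
r2 m[φ0→ice] = [T, T, T]
r2 m[φ1→sprk] = [T, T, T]
r2 m[φ1→wet] = [T, T, T]
r2 m[φ2→ice] = [T, T, F]
r2 m[φ2→cld] = [T, T, T]
r2 m[φ3→sprk] = [T, T, F]
r2 m[φ4→wet] = [T, T, T]
r2 m[sprk→φ0] = [T, T, F]
r2 m[sprk→φ1] = [T, T, F]
r2 m[sprk→φ3] = [T, T, T]
r2 m[wind→φ0] = [T, T, T]
r2 m[ice→φ0] = [T, T, F]
r2 m[ice→φ2] = [T, T, T]
r2 m[wet→φ1] = [T, T, T]
r2 m[wet→φ4] = [T, T, T]
r2 m[cld→φ2] = [T, T, T]
r3 m[φ0→sprk] = [T, T, T]
r3 m[φ0→wind] = [T, T, T]
r3 m[φ0→ice] = [T, T, T]
r3 m[φ1→sprk] = [T, T, T]
r3 m[φ1→wet] = [T, T, T]
r3 m[φ2→ice] = [T, T, F]
r3 m[φ2→cld] = [T, T, T]
r3 m[φ3→sprk] = [T, T, F]
r3 m[φ4→wet] = [T, T, T]
r3 m[sprk→φ0] = [T, T, F]
r3 m[sprk→φ1] = [T, T, F]
r3 m[sprk→φ3] = [T, T, T]
r3 m[wind→φ0] = [T, T, T]
r3 m[ice→φ0] = [T, T, F]
r3 m[ice→φ2] = [T, T, T]
r3 m[wet→φ1] = [T, T, T]
r3 m[wet→φ4] = [T, T, T]
r3 m[cld→φ2] = [T, T, T]
fixed point reached at round 3
b[ice] = ⊗ incoming = [T, T, F]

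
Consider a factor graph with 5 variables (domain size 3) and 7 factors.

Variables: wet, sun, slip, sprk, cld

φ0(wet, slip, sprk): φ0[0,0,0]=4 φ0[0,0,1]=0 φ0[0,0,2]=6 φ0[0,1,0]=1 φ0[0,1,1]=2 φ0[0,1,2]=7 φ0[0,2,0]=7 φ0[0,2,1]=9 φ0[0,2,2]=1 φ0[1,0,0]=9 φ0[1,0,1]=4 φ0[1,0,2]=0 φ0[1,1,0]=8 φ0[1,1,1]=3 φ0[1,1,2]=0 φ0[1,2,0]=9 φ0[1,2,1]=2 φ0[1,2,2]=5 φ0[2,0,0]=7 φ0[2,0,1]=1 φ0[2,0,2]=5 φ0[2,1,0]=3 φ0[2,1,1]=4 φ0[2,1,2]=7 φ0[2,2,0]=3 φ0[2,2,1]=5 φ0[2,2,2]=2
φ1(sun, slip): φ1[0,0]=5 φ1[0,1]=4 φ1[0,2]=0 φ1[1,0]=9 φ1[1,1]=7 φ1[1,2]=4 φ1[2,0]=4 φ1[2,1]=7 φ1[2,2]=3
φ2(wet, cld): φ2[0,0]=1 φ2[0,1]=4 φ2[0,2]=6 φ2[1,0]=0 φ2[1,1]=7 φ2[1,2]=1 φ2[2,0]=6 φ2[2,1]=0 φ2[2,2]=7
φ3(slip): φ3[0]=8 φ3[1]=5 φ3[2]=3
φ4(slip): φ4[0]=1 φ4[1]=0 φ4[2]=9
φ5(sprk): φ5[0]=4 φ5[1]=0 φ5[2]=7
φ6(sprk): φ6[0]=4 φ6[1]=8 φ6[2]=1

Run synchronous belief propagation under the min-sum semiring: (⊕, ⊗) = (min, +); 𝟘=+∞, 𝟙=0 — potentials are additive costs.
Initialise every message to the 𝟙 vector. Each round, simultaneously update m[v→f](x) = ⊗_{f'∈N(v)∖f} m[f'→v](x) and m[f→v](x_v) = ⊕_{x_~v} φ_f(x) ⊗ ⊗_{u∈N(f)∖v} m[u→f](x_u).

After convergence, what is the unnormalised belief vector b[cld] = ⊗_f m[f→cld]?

b[cld] = [17, 20, 18]

init: all messages = 𝟙 over 3 values
r1 m[φ0→wet] = [0, 0, 1]
r1 m[φ0→slip] = [0, 0, 1]
r1 m[φ0→sprk] = [1, 0, 0]
r1 m[φ1→sun] = [0, 4, 3]
r1 m[φ1→slip] = [4, 4, 0]
r1 m[φ2→wet] = [1, 0, 0]
r1 m[φ2→cld] = [0, 0, 1]
r1 m[φ3→slip] = [8, 5, 3]
r1 m[φ4→slip] = [1, 0, 9]
r1 m[φ5→sprk] = [4, 0, 7]
r1 m[φ6→sprk] = [4, 8, 1]
r1 m[wet→φ0] = [0, 0, 0]
r1 m[wet→φ2] = [0, 0, 0]
r1 m[sun→φ1] = [0, 0, 0]
r1 m[slip→φ0] = [0, 0, 0]
r1 m[slip→φ1] = [0, 0, 0]
r1 m[slip→φ3] = [0, 0, 0]
r1 m[slip→φ4] = [0, 0, 0]
r1 m[sprk→φ0] = [0, 0, 0]
r1 m[sprk→φ5] = [0, 0, 0]
r1 m[sprk→φ6] = [0, 0, 0]
r1 m[cld→φ2] = [0, 0, 0]
r2 m[φ0→wet] = [0, 0, 1]
r2 m[φ0→slip] = [0, 0, 1]
r2 m[φ0→sprk] = [1, 0, 0]
r2 m[φ1→sun] = [0, 4, 3]
r2 m[φ1→slip] = [4, 4, 0]
r2 m[φ2→wet] = [1, 0, 0]
r2 m[φ2→cld] = [0, 0, 1]
r2 m[φ3→slip] = [8, 5, 3]
r2 m[φ4→slip] = [1, 0, 9]
r2 m[φ5→sprk] = [4, 0, 7]
r2 m[φ6→sprk] = [4, 8, 1]
r2 m[wet→φ0] = [1, 0, 0]
r2 m[wet→φ2] = [0, 0, 1]
r2 m[sun→φ1] = [0, 0, 0]
r2 m[slip→φ0] = [13, 9, 12]
r2 m[slip→φ1] = [9, 5, 13]
r2 m[slip→φ3] = [5, 4, 10]
r2 m[slip→φ4] = [12, 9, 4]
r2 m[sprk→φ0] = [8, 8, 8]
r2 m[sprk→φ5] = [5, 8, 1]
r2 m[sprk→φ6] = [5, 0, 7]
r2 m[cld→φ2] = [0, 0, 0]
r3 m[φ0→wet] = [18, 17, 20]
r3 m[φ0→slip] = [8, 8, 10]
r3 m[φ0→sprk] = [11, 12, 9]
r3 m[φ1→sun] = [9, 12, 12]
r3 m[φ1→slip] = [4, 4, 0]
r3 m[φ2→wet] = [1, 0, 0]
r3 m[φ2→cld] = [0, 1, 1]
r3 m[φ3→slip] = [8, 5, 3]
r3 m[φ4→slip] = [1, 0, 9]
r3 m[φ5→sprk] = [4, 0, 7]
r3 m[φ6→sprk] = [4, 8, 1]
r3 m[wet→φ0] = [1, 0, 0]
r3 m[wet→φ2] = [0, 0, 1]
r3 m[sun→φ1] = [0, 0, 0]
r3 m[slip→φ0] = [13, 9, 12]
r3 m[slip→φ1] = [9, 5, 13]
r3 m[slip→φ3] = [5, 4, 10]
r3 m[slip→φ4] = [12, 9, 4]
r3 m[sprk→φ0] = [8, 8, 8]
r3 m[sprk→φ5] = [5, 8, 1]
r3 m[sprk→φ6] = [5, 0, 7]
r3 m[cld→φ2] = [0, 0, 0]
r4 m[φ0→wet] = [18, 17, 20]
r4 m[φ0→slip] = [8, 8, 10]
r4 m[φ0→sprk] = [11, 12, 9]
r4 m[φ1→sun] = [9, 12, 12]
r4 m[φ1→slip] = [4, 4, 0]
r4 m[φ2→wet] = [1, 0, 0]
r4 m[φ2→cld] = [0, 1, 1]
r4 m[φ3→slip] = [8, 5, 3]
r4 m[φ4→slip] = [1, 0, 9]
r4 m[φ5→sprk] = [4, 0, 7]
r4 m[φ6→sprk] = [4, 8, 1]
r4 m[wet→φ0] = [1, 0, 0]
r4 m[wet→φ2] = [18, 17, 20]
r4 m[sun→φ1] = [0, 0, 0]
r4 m[slip→φ0] = [13, 9, 12]
r4 m[slip→φ1] = [17, 13, 22]
r4 m[slip→φ3] = [13, 12, 19]
r4 m[slip→φ4] = [20, 17, 13]
r4 m[sprk→φ0] = [8, 8, 8]
r4 m[sprk→φ5] = [15, 20, 10]
r4 m[sprk→φ6] = [15, 12, 16]
r4 m[cld→φ2] = [0, 0, 0]
r5 m[φ0→wet] = [18, 17, 20]
r5 m[φ0→slip] = [8, 8, 10]
r5 m[φ0→sprk] = [11, 12, 9]
r5 m[φ1→sun] = [17, 20, 20]
r5 m[φ1→slip] = [4, 4, 0]
r5 m[φ2→wet] = [1, 0, 0]
r5 m[φ2→cld] = [17, 20, 18]
r5 m[φ3→slip] = [8, 5, 3]
r5 m[φ4→slip] = [1, 0, 9]
r5 m[φ5→sprk] = [4, 0, 7]
r5 m[φ6→sprk] = [4, 8, 1]
r5 m[wet→φ0] = [1, 0, 0]
r5 m[wet→φ2] = [18, 17, 20]
r5 m[sun→φ1] = [0, 0, 0]
r5 m[slip→φ0] = [13, 9, 12]
r5 m[slip→φ1] = [17, 13, 22]
r5 m[slip→φ3] = [13, 12, 19]
r5 m[slip→φ4] = [20, 17, 13]
r5 m[sprk→φ0] = [8, 8, 8]
r5 m[sprk→φ5] = [15, 20, 10]
r5 m[sprk→φ6] = [15, 12, 16]
r5 m[cld→φ2] = [0, 0, 0]
r6 m[φ0→wet] = [18, 17, 20]
r6 m[φ0→slip] = [8, 8, 10]
r6 m[φ0→sprk] = [11, 12, 9]
r6 m[φ1→sun] = [17, 20, 20]
r6 m[φ1→slip] = [4, 4, 0]
r6 m[φ2→wet] = [1, 0, 0]
r6 m[φ2→cld] = [17, 20, 18]
r6 m[φ3→slip] = [8, 5, 3]
r6 m[φ4→slip] = [1, 0, 9]
r6 m[φ5→sprk] = [4, 0, 7]
r6 m[φ6→sprk] = [4, 8, 1]
r6 m[wet→φ0] = [1, 0, 0]
r6 m[wet→φ2] = [18, 17, 20]
r6 m[sun→φ1] = [0, 0, 0]
r6 m[slip→φ0] = [13, 9, 12]
r6 m[slip→φ1] = [17, 13, 22]
r6 m[slip→φ3] = [13, 12, 19]
r6 m[slip→φ4] = [20, 17, 13]
r6 m[sprk→φ0] = [8, 8, 8]
r6 m[sprk→φ5] = [15, 20, 10]
r6 m[sprk→φ6] = [15, 12, 16]
r6 m[cld→φ2] = [0, 0, 0]
fixed point reached at round 6
b[cld] = ⊗ incoming = [17, 20, 18]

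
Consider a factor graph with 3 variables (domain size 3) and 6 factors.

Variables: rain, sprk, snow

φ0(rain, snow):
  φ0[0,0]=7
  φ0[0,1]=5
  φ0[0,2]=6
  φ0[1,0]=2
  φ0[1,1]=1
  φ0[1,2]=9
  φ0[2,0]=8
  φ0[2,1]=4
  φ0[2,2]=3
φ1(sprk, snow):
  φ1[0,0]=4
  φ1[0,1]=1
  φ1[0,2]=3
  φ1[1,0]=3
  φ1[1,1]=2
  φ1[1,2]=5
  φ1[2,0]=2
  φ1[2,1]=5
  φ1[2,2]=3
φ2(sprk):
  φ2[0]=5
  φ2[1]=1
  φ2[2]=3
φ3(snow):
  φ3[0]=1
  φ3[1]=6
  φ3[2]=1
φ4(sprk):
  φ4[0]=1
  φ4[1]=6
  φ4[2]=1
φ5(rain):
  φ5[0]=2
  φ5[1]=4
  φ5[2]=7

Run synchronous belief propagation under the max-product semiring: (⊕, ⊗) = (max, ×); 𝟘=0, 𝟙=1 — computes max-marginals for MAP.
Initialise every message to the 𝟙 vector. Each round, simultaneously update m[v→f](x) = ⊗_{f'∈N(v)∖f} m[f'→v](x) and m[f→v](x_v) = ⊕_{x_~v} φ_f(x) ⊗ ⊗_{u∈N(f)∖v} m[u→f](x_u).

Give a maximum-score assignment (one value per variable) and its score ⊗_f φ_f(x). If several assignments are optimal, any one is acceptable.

assignment: (rain=2, sprk=2, snow=1); score = 2520

init: all messages = 𝟙 over 3 values
r1 m[φ0→rain] = [7, 9, 8]
r1 m[φ0→snow] = [8, 5, 9]
r1 m[φ1→sprk] = [4, 5, 5]
r1 m[φ1→snow] = [4, 5, 5]
r1 m[φ2→sprk] = [5, 1, 3]
r1 m[φ3→snow] = [1, 6, 1]
r1 m[φ4→sprk] = [1, 6, 1]
r1 m[φ5→rain] = [2, 4, 7]
r1 m[rain→φ0] = [1, 1, 1]
r1 m[rain→φ5] = [1, 1, 1]
r1 m[sprk→φ1] = [1, 1, 1]
r1 m[sprk→φ2] = [1, 1, 1]
r1 m[sprk→φ4] = [1, 1, 1]
r1 m[snow→φ0] = [1, 1, 1]
r1 m[snow→φ1] = [1, 1, 1]
r1 m[snow→φ3] = [1, 1, 1]
r2 m[φ0→rain] = [7, 9, 8]
r2 m[φ0→snow] = [8, 5, 9]
r2 m[φ1→sprk] = [4, 5, 5]
r2 m[φ1→snow] = [4, 5, 5]
r2 m[φ2→sprk] = [5, 1, 3]
r2 m[φ3→snow] = [1, 6, 1]
r2 m[φ4→sprk] = [1, 6, 1]
r2 m[φ5→rain] = [2, 4, 7]
r2 m[rain→φ0] = [2, 4, 7]
r2 m[rain→φ5] = [7, 9, 8]
r2 m[sprk→φ1] = [5, 6, 3]
r2 m[sprk→φ2] = [4, 30, 5]
r2 m[sprk→φ4] = [20, 5, 15]
r2 m[snow→φ0] = [4, 30, 5]
r2 m[snow→φ1] = [8, 30, 9]
r2 m[snow→φ3] = [32, 25, 45]
r3 m[φ0→rain] = [150, 45, 120]
r3 m[φ0→snow] = [56, 28, 36]
r3 m[φ1→sprk] = [32, 60, 150]
r3 m[φ1→snow] = [20, 15, 30]
r3 m[φ2→sprk] = [5, 1, 3]
r3 m[φ3→snow] = [1, 6, 1]
r3 m[φ4→sprk] = [1, 6, 1]
r3 m[φ5→rain] = [2, 4, 7]
r3 m[rain→φ0] = [2, 4, 7]
r3 m[rain→φ5] = [7, 9, 8]
r3 m[sprk→φ1] = [5, 6, 3]
r3 m[sprk→φ2] = [4, 30, 5]
r3 m[sprk→φ4] = [20, 5, 15]
r3 m[snow→φ0] = [4, 30, 5]
r3 m[snow→φ1] = [8, 30, 9]
r3 m[snow→φ3] = [32, 25, 45]
r4 m[φ0→rain] = [150, 45, 120]
r4 m[φ0→snow] = [56, 28, 36]
r4 m[φ1→sprk] = [32, 60, 150]
r4 m[φ1→snow] = [20, 15, 30]
r4 m[φ2→sprk] = [5, 1, 3]
r4 m[φ3→snow] = [1, 6, 1]
r4 m[φ4→sprk] = [1, 6, 1]
r4 m[φ5→rain] = [2, 4, 7]
r4 m[rain→φ0] = [2, 4, 7]
r4 m[rain→φ5] = [150, 45, 120]
r4 m[sprk→φ1] = [5, 6, 3]
r4 m[sprk→φ2] = [32, 360, 150]
r4 m[sprk→φ4] = [160, 60, 450]
r4 m[snow→φ0] = [20, 90, 30]
r4 m[snow→φ1] = [56, 168, 36]
r4 m[snow→φ3] = [1120, 420, 1080]
r5 m[φ0→rain] = [450, 270, 360]
r5 m[φ0→snow] = [56, 28, 36]
r5 m[φ1→sprk] = [224, 336, 840]
r5 m[φ1→snow] = [20, 15, 30]
r5 m[φ2→sprk] = [5, 1, 3]
r5 m[φ3→snow] = [1, 6, 1]
r5 m[φ4→sprk] = [1, 6, 1]
r5 m[φ5→rain] = [2, 4, 7]
r5 m[rain→φ0] = [2, 4, 7]
r5 m[rain→φ5] = [150, 45, 120]
r5 m[sprk→φ1] = [5, 6, 3]
r5 m[sprk→φ2] = [32, 360, 150]
r5 m[sprk→φ4] = [160, 60, 450]
r5 m[snow→φ0] = [20, 90, 30]
r5 m[snow→φ1] = [56, 168, 36]
r5 m[snow→φ3] = [1120, 420, 1080]
r6 m[φ0→rain] = [450, 270, 360]
r6 m[φ0→snow] = [56, 28, 36]
r6 m[φ1→sprk] = [224, 336, 840]
r6 m[φ1→snow] = [20, 15, 30]
r6 m[φ2→sprk] = [5, 1, 3]
r6 m[φ3→snow] = [1, 6, 1]
r6 m[φ4→sprk] = [1, 6, 1]
r6 m[φ5→rain] = [2, 4, 7]
r6 m[rain→φ0] = [2, 4, 7]
r6 m[rain→φ5] = [450, 270, 360]
r6 m[sprk→φ1] = [5, 6, 3]
r6 m[sprk→φ2] = [224, 2016, 840]
r6 m[sprk→φ4] = [1120, 336, 2520]
r6 m[snow→φ0] = [20, 90, 30]
r6 m[snow→φ1] = [56, 168, 36]
r6 m[snow→φ3] = [1120, 420, 1080]
r7 m[φ0→rain] = [450, 270, 360]
r7 m[φ0→snow] = [56, 28, 36]
r7 m[φ1→sprk] = [224, 336, 840]
r7 m[φ1→snow] = [20, 15, 30]
r7 m[φ2→sprk] = [5, 1, 3]
r7 m[φ3→snow] = [1, 6, 1]
r7 m[φ4→sprk] = [1, 6, 1]
r7 m[φ5→rain] = [2, 4, 7]
r7 m[rain→φ0] = [2, 4, 7]
r7 m[rain→φ5] = [450, 270, 360]
r7 m[sprk→φ1] = [5, 6, 3]
r7 m[sprk→φ2] = [224, 2016, 840]
r7 m[sprk→φ4] = [1120, 336, 2520]
r7 m[snow→φ0] = [20, 90, 30]
r7 m[snow→φ1] = [56, 168, 36]
r7 m[snow→φ3] = [1120, 420, 1080]
fixed point reached at round 7
traceback from rain: (rain=2, sprk=2, snow=1), score=2520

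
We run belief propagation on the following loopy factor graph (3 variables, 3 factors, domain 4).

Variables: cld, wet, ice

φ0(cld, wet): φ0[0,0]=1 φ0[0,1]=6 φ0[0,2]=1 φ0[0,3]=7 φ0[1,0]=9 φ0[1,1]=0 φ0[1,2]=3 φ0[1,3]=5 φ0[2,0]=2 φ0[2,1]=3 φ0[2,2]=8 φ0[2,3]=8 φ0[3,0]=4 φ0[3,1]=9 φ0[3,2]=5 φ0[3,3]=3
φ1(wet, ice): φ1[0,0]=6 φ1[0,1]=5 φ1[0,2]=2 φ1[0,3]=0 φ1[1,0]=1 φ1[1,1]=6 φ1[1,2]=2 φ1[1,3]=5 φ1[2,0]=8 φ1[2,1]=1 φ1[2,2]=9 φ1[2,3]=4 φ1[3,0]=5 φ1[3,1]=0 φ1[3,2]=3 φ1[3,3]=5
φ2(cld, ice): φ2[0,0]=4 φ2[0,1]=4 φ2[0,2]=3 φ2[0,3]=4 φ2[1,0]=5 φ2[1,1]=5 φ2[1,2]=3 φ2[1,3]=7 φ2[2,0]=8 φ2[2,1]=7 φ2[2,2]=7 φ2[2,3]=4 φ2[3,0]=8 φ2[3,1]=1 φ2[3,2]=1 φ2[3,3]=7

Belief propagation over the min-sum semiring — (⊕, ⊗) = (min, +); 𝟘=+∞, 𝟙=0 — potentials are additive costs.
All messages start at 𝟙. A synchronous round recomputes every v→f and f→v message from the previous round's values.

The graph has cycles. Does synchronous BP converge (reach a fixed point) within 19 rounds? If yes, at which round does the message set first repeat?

init: all messages = 𝟙 over 4 values
r1 m[φ0→cld] = [1, 0, 2, 3]
r1 m[φ0→wet] = [1, 0, 1, 3]
r1 m[φ1→wet] = [0, 1, 1, 0]
r1 m[φ1→ice] = [1, 0, 2, 0]
r1 m[φ2→cld] = [3, 3, 4, 1]
r1 m[φ2→ice] = [4, 1, 1, 4]
r1 m[cld→φ0] = [0, 0, 0, 0]
r1 m[cld→φ2] = [0, 0, 0, 0]
r1 m[wet→φ0] = [0, 0, 0, 0]
r1 m[wet→φ1] = [0, 0, 0, 0]
r1 m[ice→φ1] = [0, 0, 0, 0]
r1 m[ice→φ2] = [0, 0, 0, 0]
r2 m[φ0→cld] = [1, 0, 2, 3]
r2 m[φ0→wet] = [1, 0, 1, 3]
r2 m[φ1→wet] = [0, 1, 1, 0]
r2 m[φ1→ice] = [1, 0, 2, 0]
r2 m[φ2→cld] = [3, 3, 4, 1]
r2 m[φ2→ice] = [4, 1, 1, 4]
r2 m[cld→φ0] = [3, 3, 4, 1]
r2 m[cld→φ2] = [1, 0, 2, 3]
r2 m[wet→φ0] = [0, 1, 1, 0]
r2 m[wet→φ1] = [1, 0, 1, 3]
r2 m[ice→φ1] = [4, 1, 1, 4]
r2 m[ice→φ2] = [1, 0, 2, 0]
r3 m[φ0→cld] = [1, 1, 2, 3]
r3 m[φ0→wet] = [4, 3, 4, 4]
r3 m[φ1→wet] = [3, 3, 2, 1]
r3 m[φ1→ice] = [1, 2, 2, 1]
r3 m[φ2→cld] = [4, 5, 4, 1]
r3 m[φ2→ice] = [5, 4, 3, 5]
r3 m[cld→φ0] = [3, 3, 4, 1]
r3 m[cld→φ2] = [1, 0, 2, 3]
r3 m[wet→φ0] = [0, 1, 1, 0]
r3 m[wet→φ1] = [1, 0, 1, 3]
r3 m[ice→φ1] = [4, 1, 1, 4]
r3 m[ice→φ2] = [1, 0, 2, 0]
r4 m[φ0→cld] = [1, 1, 2, 3]
r4 m[φ0→wet] = [4, 3, 4, 4]
r4 m[φ1→wet] = [3, 3, 2, 1]
r4 m[φ1→ice] = [1, 2, 2, 1]
r4 m[φ2→cld] = [4, 5, 4, 1]
r4 m[φ2→ice] = [5, 4, 3, 5]
r4 m[cld→φ0] = [4, 5, 4, 1]
r4 m[cld→φ2] = [1, 1, 2, 3]
r4 m[wet→φ0] = [3, 3, 2, 1]
r4 m[wet→φ1] = [4, 3, 4, 4]
r4 m[ice→φ1] = [5, 4, 3, 5]
r4 m[ice→φ2] = [1, 2, 2, 1]
r5 m[φ0→cld] = [3, 3, 5, 4]
r5 m[φ0→wet] = [5, 5, 5, 4]
r5 m[φ1→wet] = [5, 5, 5, 4]
r5 m[φ1→ice] = [4, 4, 5, 4]
r5 m[φ2→cld] = [5, 5, 5, 3]
r5 m[φ2→ice] = [5, 4, 4, 5]
r5 m[cld→φ0] = [4, 5, 4, 1]
r5 m[cld→φ2] = [1, 1, 2, 3]
r5 m[wet→φ0] = [3, 3, 2, 1]
r5 m[wet→φ1] = [4, 3, 4, 4]
r5 m[ice→φ1] = [5, 4, 3, 5]
r5 m[ice→φ2] = [1, 2, 2, 1]
r6 m[φ0→cld] = [3, 3, 5, 4]
r6 m[φ0→wet] = [5, 5, 5, 4]
r6 m[φ1→wet] = [5, 5, 5, 4]
r6 m[φ1→ice] = [4, 4, 5, 4]
r6 m[φ2→cld] = [5, 5, 5, 3]
r6 m[φ2→ice] = [5, 4, 4, 5]
r6 m[cld→φ0] = [5, 5, 5, 3]
r6 m[cld→φ2] = [3, 3, 5, 4]
r6 m[wet→φ0] = [5, 5, 5, 4]
r6 m[wet→φ1] = [5, 5, 5, 4]
r6 m[ice→φ1] = [5, 4, 4, 5]
r6 m[ice→φ2] = [4, 4, 5, 4]
r7 m[φ0→cld] = [6, 5, 7, 7]
r7 m[φ0→wet] = [6, 5, 6, 6]
r7 m[φ1→wet] = [5, 6, 5, 4]
r7 m[φ1→ice] = [6, 4, 7, 5]
r7 m[φ2→cld] = [8, 8, 8, 5]
r7 m[φ2→ice] = [7, 5, 5, 7]
r7 m[cld→φ0] = [5, 5, 5, 3]
r7 m[cld→φ2] = [3, 3, 5, 4]
r7 m[wet→φ0] = [5, 5, 5, 4]
r7 m[wet→φ1] = [5, 5, 5, 4]
r7 m[ice→φ1] = [5, 4, 4, 5]
r7 m[ice→φ2] = [4, 4, 5, 4]
r8 m[φ0→cld] = [6, 5, 7, 7]
r8 m[φ0→wet] = [6, 5, 6, 6]
r8 m[φ1→wet] = [5, 6, 5, 4]
r8 m[φ1→ice] = [6, 4, 7, 5]
r8 m[φ2→cld] = [8, 8, 8, 5]
r8 m[φ2→ice] = [7, 5, 5, 7]
r8 m[cld→φ0] = [8, 8, 8, 5]
r8 m[cld→φ2] = [6, 5, 7, 7]
r8 m[wet→φ0] = [5, 6, 5, 4]
r8 m[wet→φ1] = [6, 5, 6, 6]
r8 m[ice→φ1] = [7, 5, 5, 7]
r8 m[ice→φ2] = [6, 4, 7, 5]
r9 m[φ0→cld] = [6, 6, 7, 7]
r9 m[φ0→wet] = [9, 8, 9, 8]
r9 m[φ1→wet] = [7, 7, 6, 5]
r9 m[φ1→ice] = [6, 6, 7, 6]
r9 m[φ2→cld] = [8, 9, 9, 5]
r9 m[φ2→ice] = [10, 8, 8, 10]
r9 m[cld→φ0] = [8, 8, 8, 5]
r9 m[cld→φ2] = [6, 5, 7, 7]
r9 m[wet→φ0] = [5, 6, 5, 4]
r9 m[wet→φ1] = [6, 5, 6, 6]
r9 m[ice→φ1] = [7, 5, 5, 7]
r9 m[ice→φ2] = [6, 4, 7, 5]
r10 m[φ0→cld] = [6, 6, 7, 7]
r10 m[φ0→wet] = [9, 8, 9, 8]
r10 m[φ1→wet] = [7, 7, 6, 5]
r10 m[φ1→ice] = [6, 6, 7, 6]
r10 m[φ2→cld] = [8, 9, 9, 5]
r10 m[φ2→ice] = [10, 8, 8, 10]
r10 m[cld→φ0] = [8, 9, 9, 5]
r10 m[cld→φ2] = [6, 6, 7, 7]
r10 m[wet→φ0] = [7, 7, 6, 5]
r10 m[wet→φ1] = [9, 8, 9, 8]
r10 m[ice→φ1] = [10, 8, 8, 10]
r10 m[ice→φ2] = [6, 6, 7, 6]
r11 m[φ0→cld] = [7, 7, 9, 8]
r11 m[φ0→wet] = [9, 9, 9, 8]
r11 m[φ1→wet] = [10, 10, 9, 8]
r11 m[φ1→ice] = [9, 8, 10, 9]
r11 m[φ2→cld] = [10, 10, 10, 7]
r11 m[φ2→ice] = [10, 8, 8, 10]
r11 m[cld→φ0] = [8, 9, 9, 5]
r11 m[cld→φ2] = [6, 6, 7, 7]
r11 m[wet→φ0] = [7, 7, 6, 5]
r11 m[wet→φ1] = [9, 8, 9, 8]
r11 m[ice→φ1] = [10, 8, 8, 10]
r11 m[ice→φ2] = [6, 6, 7, 6]
r12 m[φ0→cld] = [7, 7, 9, 8]
r12 m[φ0→wet] = [9, 9, 9, 8]
r12 m[φ1→wet] = [10, 10, 9, 8]
r12 m[φ1→ice] = [9, 8, 10, 9]
r12 m[φ2→cld] = [10, 10, 10, 7]
r12 m[φ2→ice] = [10, 8, 8, 10]
r12 m[cld→φ0] = [10, 10, 10, 7]
r12 m[cld→φ2] = [7, 7, 9, 8]
r12 m[wet→φ0] = [10, 10, 9, 8]
r12 m[wet→φ1] = [9, 9, 9, 8]
r12 m[ice→φ1] = [10, 8, 8, 10]
r12 m[ice→φ2] = [9, 8, 10, 9]
r13 m[φ0→cld] = [10, 10, 12, 11]
r13 m[φ0→wet] = [11, 10, 11, 10]
r13 m[φ1→wet] = [10, 10, 9, 8]
r13 m[φ1→ice] = [10, 8, 11, 9]
r13 m[φ2→cld] = [12, 13, 13, 9]
r13 m[φ2→ice] = [11, 9, 9, 11]
r13 m[cld→φ0] = [10, 10, 10, 7]
r13 m[cld→φ2] = [7, 7, 9, 8]
r13 m[wet→φ0] = [10, 10, 9, 8]
r13 m[wet→φ1] = [9, 9, 9, 8]
r13 m[ice→φ1] = [10, 8, 8, 10]
r13 m[ice→φ2] = [9, 8, 10, 9]
r14 m[φ0→cld] = [10, 10, 12, 11]
r14 m[φ0→wet] = [11, 10, 11, 10]
r14 m[φ1→wet] = [10, 10, 9, 8]
r14 m[φ1→ice] = [10, 8, 11, 9]
r14 m[φ2→cld] = [12, 13, 13, 9]
r14 m[φ2→ice] = [11, 9, 9, 11]
r14 m[cld→φ0] = [12, 13, 13, 9]
r14 m[cld→φ2] = [10, 10, 12, 11]
r14 m[wet→φ0] = [10, 10, 9, 8]
r14 m[wet→φ1] = [11, 10, 11, 10]
r14 m[ice→φ1] = [11, 9, 9, 11]
r14 m[ice→φ2] = [10, 8, 11, 9]
r15 m[φ0→cld] = [10, 10, 12, 11]
r15 m[φ0→wet] = [13, 13, 13, 12]
r15 m[φ1→wet] = [11, 11, 10, 9]
r15 m[φ1→ice] = [11, 10, 12, 11]
r15 m[φ2→cld] = [12, 13, 13, 9]
r15 m[φ2→ice] = [14, 12, 12, 14]
r15 m[cld→φ0] = [12, 13, 13, 9]
r15 m[cld→φ2] = [10, 10, 12, 11]
r15 m[wet→φ0] = [10, 10, 9, 8]
r15 m[wet→φ1] = [11, 10, 11, 10]
r15 m[ice→φ1] = [11, 9, 9, 11]
r15 m[ice→φ2] = [10, 8, 11, 9]
r16 m[φ0→cld] = [10, 10, 12, 11]
r16 m[φ0→wet] = [13, 13, 13, 12]
r16 m[φ1→wet] = [11, 11, 10, 9]
r16 m[φ1→ice] = [11, 10, 12, 11]
r16 m[φ2→cld] = [12, 13, 13, 9]
r16 m[φ2→ice] = [14, 12, 12, 14]
r16 m[cld→φ0] = [12, 13, 13, 9]
r16 m[cld→φ2] = [10, 10, 12, 11]
r16 m[wet→φ0] = [11, 11, 10, 9]
r16 m[wet→φ1] = [13, 13, 13, 12]
r16 m[ice→φ1] = [14, 12, 12, 14]
r16 m[ice→φ2] = [11, 10, 12, 11]
r17 m[φ0→cld] = [11, 11, 13, 12]
r17 m[φ0→wet] = [13, 13, 13, 12]
r17 m[φ1→wet] = [14, 14, 13, 12]
r17 m[φ1→ice] = [14, 12, 15, 13]
r17 m[φ2→cld] = [14, 15, 15, 11]
r17 m[φ2→ice] = [14, 12, 12, 14]
r17 m[cld→φ0] = [12, 13, 13, 9]
r17 m[cld→φ2] = [10, 10, 12, 11]
r17 m[wet→φ0] = [11, 11, 10, 9]
r17 m[wet→φ1] = [13, 13, 13, 12]
r17 m[ice→φ1] = [14, 12, 12, 14]
r17 m[ice→φ2] = [11, 10, 12, 11]
r18 m[φ0→cld] = [11, 11, 13, 12]
r18 m[φ0→wet] = [13, 13, 13, 12]
r18 m[φ1→wet] = [14, 14, 13, 12]
r18 m[φ1→ice] = [14, 12, 15, 13]
r18 m[φ2→cld] = [14, 15, 15, 11]
r18 m[φ2→ice] = [14, 12, 12, 14]
r18 m[cld→φ0] = [14, 15, 15, 11]
r18 m[cld→φ2] = [11, 11, 13, 12]
r18 m[wet→φ0] = [14, 14, 13, 12]
r18 m[wet→φ1] = [13, 13, 13, 12]
r18 m[ice→φ1] = [14, 12, 12, 14]
r18 m[ice→φ2] = [14, 12, 15, 13]
r19 m[φ0→cld] = [14, 14, 16, 15]
r19 m[φ0→wet] = [15, 15, 15, 14]
r19 m[φ1→wet] = [14, 14, 13, 12]
r19 m[φ1→ice] = [14, 12, 15, 13]
r19 m[φ2→cld] = [16, 17, 17, 13]
r19 m[φ2→ice] = [15, 13, 13, 15]
r19 m[cld→φ0] = [14, 15, 15, 11]
r19 m[cld→φ2] = [11, 11, 13, 12]
r19 m[wet→φ0] = [14, 14, 13, 12]
r19 m[wet→φ1] = [13, 13, 13, 12]
r19 m[ice→φ1] = [14, 12, 12, 14]
r19 m[ice→φ2] = [14, 12, 15, 13]
no fixed point within 19 rounds

NOT CONVERGED within 19 rounds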